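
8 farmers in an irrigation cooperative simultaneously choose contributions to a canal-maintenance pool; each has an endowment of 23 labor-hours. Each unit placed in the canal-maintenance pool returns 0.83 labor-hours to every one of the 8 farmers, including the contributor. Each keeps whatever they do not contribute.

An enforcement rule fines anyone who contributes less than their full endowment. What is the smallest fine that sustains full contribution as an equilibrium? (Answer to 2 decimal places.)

Given the others contribute fully, the best deviation is to contribute 0 (any partial contribution still incurs the fine and gives up units whose private return 0.83 is below 1).
Deviating from 23 to 0 saves 23 labor-hours but forfeits the deviator's share of the drop in the canal-maintenance pool: 0.83 × 23 = 19.09.
So the deviation gain is 23 − 19.09 = 3.91, and the fine must be at least 3.91 labor-hours to wipe it out.

3.91 labor-hours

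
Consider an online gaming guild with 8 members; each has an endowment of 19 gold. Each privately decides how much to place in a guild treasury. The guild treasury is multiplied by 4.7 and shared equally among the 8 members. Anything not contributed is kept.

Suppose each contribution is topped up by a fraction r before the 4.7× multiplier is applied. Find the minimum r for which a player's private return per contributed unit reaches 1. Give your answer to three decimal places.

With matching at rate r, one contributed unit becomes (1 + r) in the guild treasury and returns 4.7 × (1 + r) / 8 to the contributor.
Setting this equal to 1: 1 + r = 8/4.7 = 1.7021.
So the minimum matching rate is r = 1.7021 − 1 = 0.702.

0.702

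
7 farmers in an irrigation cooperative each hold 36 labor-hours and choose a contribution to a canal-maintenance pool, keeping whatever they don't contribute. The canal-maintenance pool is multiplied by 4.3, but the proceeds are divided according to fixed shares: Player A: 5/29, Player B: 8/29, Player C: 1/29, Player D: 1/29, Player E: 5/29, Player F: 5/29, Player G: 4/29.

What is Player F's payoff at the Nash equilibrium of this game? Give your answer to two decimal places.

62.69 labor-hours

Each unit j contributes comes back to j as 4.3 × (j's share), so j prefers to contribute only if that share exceeds 1/4.3 = 0.2326; otherwise keeping the unit dominates.
Player B alone (share 8/29) is above the threshold, contributing 36; the remaining 6 contribute 0. Total contributed: 36.
Player F keeps 36 and receives 4.3 × 36 × 5/29 = 26.69 from the canal-maintenance pool, for a payoff of 62.69.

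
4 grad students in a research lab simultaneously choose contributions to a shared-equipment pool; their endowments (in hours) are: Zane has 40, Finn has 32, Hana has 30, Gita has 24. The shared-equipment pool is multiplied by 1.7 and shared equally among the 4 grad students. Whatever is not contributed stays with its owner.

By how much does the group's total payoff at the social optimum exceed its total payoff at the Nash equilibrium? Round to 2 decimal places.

88.20 hours

The private return per contributed unit is 1.7/4 = 0.4250 < 1 for every player regardless of endowment, so the Nash equilibrium is zero contribution and the group total is Σ E_j = 40 + 32 + 30 + 24 = 126.
Each contributed unit returns 1.700 to the group, so the social optimum is full contribution by everyone: group total = 1.700 × 126 = 214.20.
Efficiency loss = (1.700 − 1) × 126 = 88.20.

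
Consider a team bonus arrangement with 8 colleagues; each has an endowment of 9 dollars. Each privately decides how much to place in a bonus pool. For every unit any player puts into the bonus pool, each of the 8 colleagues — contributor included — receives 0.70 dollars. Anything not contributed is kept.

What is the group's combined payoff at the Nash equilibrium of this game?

The private return per contributed unit is 0.70 < 1, so contributing 0 is dominant for every player. At the Nash equilibrium everyone keeps their 9, and the group total is 8 × 9 = 72.

72.00 dollars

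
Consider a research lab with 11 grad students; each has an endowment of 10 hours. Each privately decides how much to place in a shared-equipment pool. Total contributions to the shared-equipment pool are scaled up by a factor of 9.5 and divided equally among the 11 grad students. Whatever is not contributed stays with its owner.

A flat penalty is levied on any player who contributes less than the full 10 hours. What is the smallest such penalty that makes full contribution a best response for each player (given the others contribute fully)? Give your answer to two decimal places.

Given the others contribute fully, the best deviation is to contribute 0 (any partial contribution still incurs the fine and gives up units whose private return 0.8636 is below 1).
Deviating from 10 to 0 saves 10 hours but forfeits the deviator's share of the drop in the shared-equipment pool: 9.5/11 × 10 = 8.64.
So the deviation gain is 10 − 8.64 = 1.36, and the fine must be at least 1.36 hours to wipe it out.

1.36 hours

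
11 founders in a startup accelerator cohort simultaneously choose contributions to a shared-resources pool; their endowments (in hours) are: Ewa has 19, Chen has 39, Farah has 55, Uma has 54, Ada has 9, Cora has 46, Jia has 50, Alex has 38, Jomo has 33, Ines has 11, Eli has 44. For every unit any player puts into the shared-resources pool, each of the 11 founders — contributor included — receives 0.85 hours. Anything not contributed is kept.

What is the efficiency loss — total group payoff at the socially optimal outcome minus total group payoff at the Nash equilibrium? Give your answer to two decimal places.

3323.30 hours

The private return per contributed unit is 0.85 < 1 for everyone, so the Nash equilibrium is zero contribution and the group total is Σ E_j = 19 + 39 + 55 + 54 + 9 + 46 + 50 + 38 + 33 + 11 + 44 = 398.
Each contributed unit returns 9.350 to the group, so the social optimum is full contribution by everyone: group total = 9.350 × 398 = 3721.30.
Efficiency loss = (9.350 − 1) × 398 = 3323.30.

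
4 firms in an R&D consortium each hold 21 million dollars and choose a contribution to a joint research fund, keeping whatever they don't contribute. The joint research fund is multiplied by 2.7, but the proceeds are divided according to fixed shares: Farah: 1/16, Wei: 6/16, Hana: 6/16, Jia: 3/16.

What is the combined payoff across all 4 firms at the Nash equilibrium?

155.40 million dollars

A player with share s gets back 2.7·s per unit contributed, so full contribution is dominant for anyone with s > 1/2.7 = 0.3704 and zero contribution is dominant for anyone below.
Wei and Hana clear that bar, contributing 21 each; the remaining 2 contribute 0. Total contributed: 42.
The joint research fund pays out 2.7 × 42 = 113.40 in total (split across the unequal shares, but the aggregate is all that matters for the group sum).
The 2 free-riders keep 21 each, adding 42. Group total = 42 + 113.40 = 155.40.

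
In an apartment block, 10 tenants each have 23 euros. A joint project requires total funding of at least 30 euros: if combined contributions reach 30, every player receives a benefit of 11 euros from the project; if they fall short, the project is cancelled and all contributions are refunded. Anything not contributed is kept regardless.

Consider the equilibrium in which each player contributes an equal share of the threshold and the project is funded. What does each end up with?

31 euros

Equal share of the threshold: 30/10 = 3.
At this profile no one gains by cutting their contribution: any cut drops the total below 30, the project is cancelled, contributions are refunded, and the deviator ends with 23, which is less than 23 − 3 + 11 = 31. Contributing more than 3 just wastes the excess. So contributing exactly 3 is a best response.
Each player's payoff: 23 − 3 + 11 = 31.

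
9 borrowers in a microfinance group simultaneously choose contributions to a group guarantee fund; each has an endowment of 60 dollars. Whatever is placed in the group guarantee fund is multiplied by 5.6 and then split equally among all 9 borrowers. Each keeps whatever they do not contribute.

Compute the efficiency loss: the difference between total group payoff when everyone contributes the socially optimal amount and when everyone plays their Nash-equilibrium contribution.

Each contributed unit returns 5.6/9 = 0.6222 to its contributor — below 1 — so contributing 0 is dominant for every player. At the Nash equilibrium everyone keeps their 60, and the group total is 9 × 60 = 540.
Each contributed unit returns 5.600 to the group as a whole (0.6222 to each of 9 players), which exceeds 1, so the social optimum is full contribution: group total = 5.600 × 540 = 3024.00.
Efficiency loss = 3024.00 − 540 = 2484.00.

2484.00 dollars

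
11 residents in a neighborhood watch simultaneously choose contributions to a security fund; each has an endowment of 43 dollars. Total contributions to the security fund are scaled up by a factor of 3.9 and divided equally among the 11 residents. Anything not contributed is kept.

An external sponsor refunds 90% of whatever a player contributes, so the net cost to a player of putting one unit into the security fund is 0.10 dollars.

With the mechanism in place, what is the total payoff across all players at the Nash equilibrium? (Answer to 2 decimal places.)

Under the mechanism each unit contributed yields (3.9/11) / 0.10 = 3.5455 back to its contributor per unit of net cost, which exceeds 1, making full contribution the dominant choice for everyone.
At the Nash equilibrium everyone contributes 43. Group total payoff = 11 × (43 × 0.90 + 3.9 × 43) = 2270.40.

2270.40 dollars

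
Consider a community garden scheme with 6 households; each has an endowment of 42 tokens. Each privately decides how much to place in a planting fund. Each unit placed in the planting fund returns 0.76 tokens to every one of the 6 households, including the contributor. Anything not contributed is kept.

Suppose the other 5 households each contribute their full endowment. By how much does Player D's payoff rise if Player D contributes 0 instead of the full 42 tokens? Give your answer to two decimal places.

10.08 tokens

Switching from a contribution of 42 to 0 lets Player D keep an extra 42 tokens, but lowers the planting fund by 42, which costs Player D their own share of that drop: 0.76 × 42 = 31.92.
Net gain = 42 − 31.92 = 10.08. The private return per contributed unit (0.76) is below 1, so free-riding is indeed the best response regardless of what the others do.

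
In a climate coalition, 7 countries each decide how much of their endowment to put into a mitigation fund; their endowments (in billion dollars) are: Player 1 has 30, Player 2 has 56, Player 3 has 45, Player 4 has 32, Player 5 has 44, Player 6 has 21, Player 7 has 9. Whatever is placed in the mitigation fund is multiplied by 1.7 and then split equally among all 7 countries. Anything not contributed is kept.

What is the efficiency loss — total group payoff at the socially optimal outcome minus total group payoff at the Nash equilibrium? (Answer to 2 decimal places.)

The private return per contributed unit is 1.7/7 = 0.2429 < 1 for every player regardless of endowment, so the Nash equilibrium is zero contribution and the group total is Σ E_j = 30 + 56 + 45 + 32 + 44 + 21 + 9 = 237.
Each contributed unit returns 1.700 to the group, so the social optimum is full contribution by everyone: group total = 1.700 × 237 = 402.90.
Efficiency loss = (1.700 − 1) × 237 = 165.90.

165.90 billion dollars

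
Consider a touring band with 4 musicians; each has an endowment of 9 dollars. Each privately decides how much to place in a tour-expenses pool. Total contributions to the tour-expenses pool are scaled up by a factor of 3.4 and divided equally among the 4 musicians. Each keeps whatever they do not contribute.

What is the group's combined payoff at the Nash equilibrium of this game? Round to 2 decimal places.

Each contributed unit returns 3.4/4 = 0.8500 to its contributor — below 1 — so contributing 0 is dominant for every player. At the Nash equilibrium everyone keeps their 9, and the group total is 4 × 9 = 36.

36.00 dollars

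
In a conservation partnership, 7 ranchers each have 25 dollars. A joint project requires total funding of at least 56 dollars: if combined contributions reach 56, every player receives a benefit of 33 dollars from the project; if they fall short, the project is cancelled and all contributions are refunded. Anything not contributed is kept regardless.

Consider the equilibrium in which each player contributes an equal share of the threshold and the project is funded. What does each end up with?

50 dollars

Equal share of the threshold: 56/7 = 8.
At this profile no one gains by cutting their contribution: any cut drops the total below 56, the project is cancelled, contributions are refunded, and the deviator ends with 25, which is less than 25 − 8 + 33 = 50. Contributing more than 8 just wastes the excess. So contributing exactly 8 is a best response.
Each player's payoff: 25 − 8 + 33 = 50.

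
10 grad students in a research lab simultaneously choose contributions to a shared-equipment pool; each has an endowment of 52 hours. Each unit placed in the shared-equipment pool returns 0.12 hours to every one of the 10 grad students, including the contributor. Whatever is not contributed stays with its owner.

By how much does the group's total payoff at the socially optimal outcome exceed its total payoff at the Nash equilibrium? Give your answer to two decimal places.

104.00 hours

The private return per contributed unit is 0.12 < 1, so contributing 0 is dominant for every player. At the Nash equilibrium everyone keeps their 52, and the group total is 10 × 52 = 520.
Each contributed unit returns 1.200 to the group as a whole (0.12 to each of 10 players), which exceeds 1, so the social optimum is full contribution: group total = 1.200 × 520 = 624.00.
Efficiency loss = 624.00 − 520 = 104.00.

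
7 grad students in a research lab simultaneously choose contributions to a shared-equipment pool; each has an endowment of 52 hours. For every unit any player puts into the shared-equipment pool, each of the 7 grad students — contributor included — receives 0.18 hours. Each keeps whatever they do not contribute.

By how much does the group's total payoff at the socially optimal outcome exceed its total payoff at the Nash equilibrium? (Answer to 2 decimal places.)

94.64 hours

The private return per contributed unit is 0.18 < 1, so contributing 0 is dominant for every player. At the Nash equilibrium everyone keeps their 52, and the group total is 7 × 52 = 364.
Each contributed unit returns 1.260 to the group as a whole (0.18 to each of 7 players), which exceeds 1, so the social optimum is full contribution: group total = 1.260 × 364 = 458.64.
Efficiency loss = 458.64 − 364 = 94.64.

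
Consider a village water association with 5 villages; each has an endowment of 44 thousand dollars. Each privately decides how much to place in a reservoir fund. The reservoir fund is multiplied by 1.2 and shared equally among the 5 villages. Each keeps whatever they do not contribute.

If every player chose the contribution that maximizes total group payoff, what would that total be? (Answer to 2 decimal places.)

264.00 thousand dollars

Each contributed unit returns 1.200 to the group as a whole (0.2400 to each of 5 players), which exceeds 1, so the social optimum is full contribution: group total = 1.200 × 220 = 264.00.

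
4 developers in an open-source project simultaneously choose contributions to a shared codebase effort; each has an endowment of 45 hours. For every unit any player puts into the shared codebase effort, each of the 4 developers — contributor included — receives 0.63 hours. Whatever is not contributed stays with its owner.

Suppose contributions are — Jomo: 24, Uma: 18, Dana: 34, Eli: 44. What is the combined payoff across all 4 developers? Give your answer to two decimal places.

Total contributed: 24 + 18 + 34 + 44 = 120; total kept: 4 × 45 − 120 = 60.
The shared codebase effort pays out 0.63 × 4 × 120 = 302.40 in aggregate.
Group total = 60 + 302.40 = 362.40.

362.40 hours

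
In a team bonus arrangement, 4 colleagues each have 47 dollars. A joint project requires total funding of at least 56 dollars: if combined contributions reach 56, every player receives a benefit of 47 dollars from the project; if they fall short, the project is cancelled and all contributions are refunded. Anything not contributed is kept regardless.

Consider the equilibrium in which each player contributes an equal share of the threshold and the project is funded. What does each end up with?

Equal share of the threshold: 56/4 = 14.
At this profile no one gains by cutting their contribution: any cut drops the total below 56, the project is cancelled, contributions are refunded, and the deviator ends with 47, which is less than 47 − 14 + 47 = 80. Contributing more than 14 just wastes the excess. So contributing exactly 14 is a best response.
Each player's payoff: 47 − 14 + 47 = 80.

80 dollars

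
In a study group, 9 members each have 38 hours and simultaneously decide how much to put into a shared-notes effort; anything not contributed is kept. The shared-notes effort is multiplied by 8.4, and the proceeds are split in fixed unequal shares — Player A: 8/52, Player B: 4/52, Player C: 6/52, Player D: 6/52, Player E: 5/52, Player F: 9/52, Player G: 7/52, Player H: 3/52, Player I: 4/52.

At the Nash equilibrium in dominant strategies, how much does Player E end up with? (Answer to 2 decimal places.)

Each unit j contributes comes back to j as 8.4 × (j's share), so j prefers to contribute only if that share exceeds 1/8.4 = 0.1190; otherwise keeping the unit dominates.
Player A, Player F and Player G clear that bar, contributing 38 each; the remaining 6 contribute 0. Total contributed: 114.
Player E keeps 38 and receives 8.4 × 114 × 5/52 = 92.08 from the shared-notes effort, for a payoff of 130.08.

130.08 hours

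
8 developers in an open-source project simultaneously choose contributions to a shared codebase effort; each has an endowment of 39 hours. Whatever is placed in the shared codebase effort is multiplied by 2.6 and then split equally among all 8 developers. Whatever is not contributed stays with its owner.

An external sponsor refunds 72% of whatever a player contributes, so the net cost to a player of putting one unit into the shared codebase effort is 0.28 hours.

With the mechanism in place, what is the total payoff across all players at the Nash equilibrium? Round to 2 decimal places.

1035.84 hours

The effective private return per unit is now (2.6/8) / 0.28 = 1.1607 > 1, so every player's dominant strategy flips to full contribution.
At the Nash equilibrium everyone contributes 39. Group total payoff = 8 × (39 × 0.72 + 2.6 × 39) = 1035.84.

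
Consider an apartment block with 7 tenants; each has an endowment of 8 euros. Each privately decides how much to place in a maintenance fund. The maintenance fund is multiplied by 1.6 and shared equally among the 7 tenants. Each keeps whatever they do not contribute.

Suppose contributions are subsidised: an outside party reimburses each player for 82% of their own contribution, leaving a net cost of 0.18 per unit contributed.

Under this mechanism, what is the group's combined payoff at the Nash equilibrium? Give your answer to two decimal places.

Under the mechanism each unit contributed yields (1.6/7) / 0.18 = 1.2698 back to its contributor per unit of net cost, which exceeds 1, making full contribution the dominant choice for everyone.
So the Nash equilibrium is full contribution by all 7; the group earns 7 × (8 × 0.82 + 1.6 × 8) = 135.52.

135.52 euros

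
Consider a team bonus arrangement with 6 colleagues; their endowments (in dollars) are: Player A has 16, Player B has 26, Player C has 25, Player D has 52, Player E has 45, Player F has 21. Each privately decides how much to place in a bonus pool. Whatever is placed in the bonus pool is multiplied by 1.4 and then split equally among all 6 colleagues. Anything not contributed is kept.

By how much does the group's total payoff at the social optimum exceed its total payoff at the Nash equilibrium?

The private return per contributed unit is 1.4/6 = 0.2333 < 1 for every player regardless of endowment, so the Nash equilibrium is zero contribution and the group total is Σ E_j = 16 + 26 + 25 + 52 + 45 + 21 = 185.
Each contributed unit returns 1.400 to the group, so the social optimum is full contribution by everyone: group total = 1.400 × 185 = 259.00.
Efficiency loss = (1.400 − 1) × 185 = 74.00.

74.00 dollars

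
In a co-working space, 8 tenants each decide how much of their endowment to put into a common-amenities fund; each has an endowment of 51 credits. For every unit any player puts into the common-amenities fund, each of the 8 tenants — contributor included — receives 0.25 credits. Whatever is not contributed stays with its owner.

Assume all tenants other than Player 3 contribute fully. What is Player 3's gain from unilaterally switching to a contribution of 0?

Switching from a contribution of 51 to 0 lets Player 3 keep an extra 51 credits, but lowers the common-amenities fund by 51, which costs Player 3 their own share of that drop: 0.25 × 51 = 12.75.
Net gain = 51 − 12.75 = 38.25. The private return per contributed unit (0.25) is below 1, so free-riding is indeed the best response regardless of what the others do.

38.25 credits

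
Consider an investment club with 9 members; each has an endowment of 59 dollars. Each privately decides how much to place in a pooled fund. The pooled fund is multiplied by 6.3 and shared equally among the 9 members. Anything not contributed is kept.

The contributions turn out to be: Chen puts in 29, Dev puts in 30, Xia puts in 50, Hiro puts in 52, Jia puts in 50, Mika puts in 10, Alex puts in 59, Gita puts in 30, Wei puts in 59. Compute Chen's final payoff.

288.30 dollars

Total contributed: 29 + 30 + 50 + 52 + 50 + 10 + 59 + 30 + 59 = 369.
Each receives 6.3 × 369 / 9 = 258.30 from the pooled fund.
Chen keeps 59 − 29 = 30, so Chen's payoff is 30 + 258.30 = 288.30.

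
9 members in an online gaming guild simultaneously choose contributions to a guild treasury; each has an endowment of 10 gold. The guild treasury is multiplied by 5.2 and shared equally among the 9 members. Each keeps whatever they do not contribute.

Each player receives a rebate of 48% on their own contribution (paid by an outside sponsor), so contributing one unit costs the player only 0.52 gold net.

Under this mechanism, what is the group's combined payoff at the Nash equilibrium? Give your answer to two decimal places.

With the mechanism, a contributed unit returns (5.2/9) / 0.52 = 1.1111 per unit of net cost to the contributor — now above 1 — so contributing fully is weakly dominant for every player.
At the Nash equilibrium everyone contributes 10. Group total payoff = 9 × (10 × 0.48 + 5.2 × 10) = 511.20.

511.20 gold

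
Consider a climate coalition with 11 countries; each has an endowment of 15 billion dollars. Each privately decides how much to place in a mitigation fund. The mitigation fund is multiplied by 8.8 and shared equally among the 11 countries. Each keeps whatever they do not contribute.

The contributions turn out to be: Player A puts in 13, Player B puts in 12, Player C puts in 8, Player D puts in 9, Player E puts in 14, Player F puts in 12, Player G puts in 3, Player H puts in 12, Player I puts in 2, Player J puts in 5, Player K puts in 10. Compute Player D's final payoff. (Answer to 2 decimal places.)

Total contributed: 13 + 12 + 8 + 9 + 14 + 12 + 3 + 12 + 2 + 5 + 10 = 100.
Each receives 8.8 × 100 / 11 = 80.00 from the mitigation fund.
Player D keeps 15 − 9 = 6, so Player D's payoff is 6 + 80.00 = 86.00.

86.00 billion dollars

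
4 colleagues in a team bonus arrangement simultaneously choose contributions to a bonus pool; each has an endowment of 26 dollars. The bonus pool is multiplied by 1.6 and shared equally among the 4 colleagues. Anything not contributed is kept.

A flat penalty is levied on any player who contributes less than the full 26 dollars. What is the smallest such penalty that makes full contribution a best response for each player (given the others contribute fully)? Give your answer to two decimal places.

15.60 dollars

Given the others contribute fully, the best deviation is to contribute 0 (any partial contribution still incurs the fine and gives up units whose private return 0.4000 is below 1).
Deviating from 26 to 0 saves 26 dollars but forfeits the deviator's share of the drop in the bonus pool: 1.6/4 × 26 = 10.40.
So the deviation gain is 26 − 10.40 = 15.60, and the fine must be at least 15.60 dollars to wipe it out.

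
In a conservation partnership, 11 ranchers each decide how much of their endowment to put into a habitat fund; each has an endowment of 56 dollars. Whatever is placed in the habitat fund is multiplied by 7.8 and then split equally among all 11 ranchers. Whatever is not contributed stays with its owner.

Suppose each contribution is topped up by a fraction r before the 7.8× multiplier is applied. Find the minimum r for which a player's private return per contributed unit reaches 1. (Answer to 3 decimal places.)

0.410

With matching at rate r, one contributed unit becomes (1 + r) in the habitat fund and returns 7.8 × (1 + r) / 11 to the contributor.
Setting this equal to 1: 1 + r = 11/7.8 = 1.4103.
So the minimum matching rate is r = 1.4103 − 1 = 0.410.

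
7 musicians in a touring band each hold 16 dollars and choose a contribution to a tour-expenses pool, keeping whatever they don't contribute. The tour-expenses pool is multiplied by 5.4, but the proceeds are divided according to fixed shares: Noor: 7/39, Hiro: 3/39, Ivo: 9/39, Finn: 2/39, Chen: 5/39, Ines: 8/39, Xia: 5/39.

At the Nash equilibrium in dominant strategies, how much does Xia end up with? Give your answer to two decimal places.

38.15 dollars

Each unit j contributes comes back to j as 5.4 × (j's share), so j prefers to contribute only if that share exceeds 1/5.4 = 0.1852; otherwise keeping the unit dominates.
The shares above 0.1852 belong to Ivo and Ines, contributing 16 each; the remaining 5 contribute 0. Total contributed: 32.
Xia keeps 16 and receives 5.4 × 32 × 5/39 = 22.15 from the tour-expenses pool, for a payoff of 38.15.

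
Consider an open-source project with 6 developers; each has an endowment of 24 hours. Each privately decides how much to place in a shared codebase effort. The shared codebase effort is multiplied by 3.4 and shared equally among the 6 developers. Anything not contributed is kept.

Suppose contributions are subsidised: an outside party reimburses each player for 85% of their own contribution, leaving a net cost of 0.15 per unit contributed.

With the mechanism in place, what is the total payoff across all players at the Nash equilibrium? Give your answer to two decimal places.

The effective private return per unit is now (3.4/6) / 0.15 = 3.7778 > 1, so every player's dominant strategy flips to full contribution.
So the Nash equilibrium is full contribution by all 6; the group earns 6 × (24 × 0.85 + 3.4 × 24) = 612.00.

612.00 hours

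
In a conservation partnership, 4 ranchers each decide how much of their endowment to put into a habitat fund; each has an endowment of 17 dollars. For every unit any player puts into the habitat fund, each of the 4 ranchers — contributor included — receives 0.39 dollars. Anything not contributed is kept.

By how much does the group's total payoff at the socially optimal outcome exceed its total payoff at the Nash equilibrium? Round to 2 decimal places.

38.08 dollars

The private return per contributed unit is 0.39 < 1, so contributing 0 is dominant for every player. At the Nash equilibrium everyone keeps their 17, and the group total is 4 × 17 = 68.
Each contributed unit returns 1.560 to the group as a whole (0.39 to each of 4 players), which exceeds 1, so the social optimum is full contribution: group total = 1.560 × 68 = 106.08.
Efficiency loss = 106.08 − 68 = 38.08.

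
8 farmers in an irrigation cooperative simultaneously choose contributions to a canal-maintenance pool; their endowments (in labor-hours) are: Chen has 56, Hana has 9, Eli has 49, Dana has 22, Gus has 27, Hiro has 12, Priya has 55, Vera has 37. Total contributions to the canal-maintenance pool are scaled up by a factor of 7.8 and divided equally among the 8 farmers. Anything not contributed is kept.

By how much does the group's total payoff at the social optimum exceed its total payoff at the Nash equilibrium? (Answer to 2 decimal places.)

1815.60 labor-hours

The private return per contributed unit is 7.8/8 = 0.9750 < 1 for every player regardless of endowment, so the Nash equilibrium is zero contribution and the group total is Σ E_j = 56 + 9 + 49 + 22 + 27 + 12 + 55 + 37 = 267.
Each contributed unit returns 7.800 to the group, so the social optimum is full contribution by everyone: group total = 7.800 × 267 = 2082.60.
Efficiency loss = (7.800 − 1) × 267 = 1815.60.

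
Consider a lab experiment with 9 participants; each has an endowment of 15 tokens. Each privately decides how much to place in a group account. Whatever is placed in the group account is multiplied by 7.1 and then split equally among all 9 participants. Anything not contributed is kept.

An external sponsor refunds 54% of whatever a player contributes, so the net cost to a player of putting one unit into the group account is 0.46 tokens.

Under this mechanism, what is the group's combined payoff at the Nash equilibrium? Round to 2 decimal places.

1031.40 tokens

Under the mechanism each unit contributed yields (7.1/9) / 0.46 = 1.7150 back to its contributor per unit of net cost, which exceeds 1, making full contribution the dominant choice for everyone.
At the Nash equilibrium everyone contributes 15. Group total payoff = 9 × (15 × 0.54 + 7.1 × 15) = 1031.40.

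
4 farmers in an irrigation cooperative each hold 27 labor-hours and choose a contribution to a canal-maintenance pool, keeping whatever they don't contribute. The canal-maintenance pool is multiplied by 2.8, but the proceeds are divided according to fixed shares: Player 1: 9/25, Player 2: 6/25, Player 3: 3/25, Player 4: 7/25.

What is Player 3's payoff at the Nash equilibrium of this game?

36.07 labor-hours

For player j, contributing a unit is worthwhile iff 2.8 × (j's share) ≥ 1, i.e. iff j's share is at least 0.3571.
The only share above 0.3571 is Player 1's 9/25, contributing 27; the remaining 3 contribute 0. Total contributed: 27.
Player 3 keeps 27 and receives 2.8 × 27 × 3/25 = 9.07 from the canal-maintenance pool, for a payoff of 36.07.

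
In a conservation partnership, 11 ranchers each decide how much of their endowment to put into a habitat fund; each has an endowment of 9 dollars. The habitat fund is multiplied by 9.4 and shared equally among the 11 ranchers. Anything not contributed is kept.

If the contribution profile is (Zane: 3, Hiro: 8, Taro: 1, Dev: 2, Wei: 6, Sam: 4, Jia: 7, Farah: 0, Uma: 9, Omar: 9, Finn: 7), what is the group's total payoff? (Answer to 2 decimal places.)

569.40 dollars

Total contributed: 3 + 8 + 1 + 2 + 6 + 4 + 7 + 0 + 9 + 9 + 7 = 56; total kept: 11 × 9 − 56 = 43.
The habitat fund pays out 9.4 × 56 = 526.40 in aggregate.
Group total = 43 + 526.40 = 569.40.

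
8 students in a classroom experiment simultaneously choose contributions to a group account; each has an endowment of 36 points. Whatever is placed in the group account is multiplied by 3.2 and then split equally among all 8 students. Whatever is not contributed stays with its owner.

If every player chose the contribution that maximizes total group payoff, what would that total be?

921.60 points

Each contributed unit returns 3.200 to the group as a whole (0.4000 to each of 8 players), which exceeds 1, so the social optimum is full contribution: group total = 3.200 × 288 = 921.60.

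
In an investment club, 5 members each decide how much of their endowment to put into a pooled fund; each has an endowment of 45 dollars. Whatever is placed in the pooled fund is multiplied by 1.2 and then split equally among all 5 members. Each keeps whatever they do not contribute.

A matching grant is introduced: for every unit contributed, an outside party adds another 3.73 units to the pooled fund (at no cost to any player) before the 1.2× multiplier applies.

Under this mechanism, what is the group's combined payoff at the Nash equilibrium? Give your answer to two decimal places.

The effective private return per unit is now 1.2 × 4.73 / 5 = 1.1352 > 1, so every player's dominant strategy flips to full contribution.
So the Nash equilibrium is full contribution by all 5; the group earns 1.2 × 4.73 × 225 = 1277.10.

1277.10 dollars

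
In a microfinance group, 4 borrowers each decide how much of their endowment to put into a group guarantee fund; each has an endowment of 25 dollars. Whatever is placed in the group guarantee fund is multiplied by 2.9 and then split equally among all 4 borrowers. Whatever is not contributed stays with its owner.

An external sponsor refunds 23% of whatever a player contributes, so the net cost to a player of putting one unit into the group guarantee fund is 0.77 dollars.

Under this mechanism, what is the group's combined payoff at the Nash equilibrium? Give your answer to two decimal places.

Even with the mechanism, each unit contributed returns only (2.9/4) / 0.77 = 0.9416 per unit of net cost, so contributing nothing is still dominant.
Everyone keeps their endowment and the group total is 4 × 25 = 100.

100.00 dollars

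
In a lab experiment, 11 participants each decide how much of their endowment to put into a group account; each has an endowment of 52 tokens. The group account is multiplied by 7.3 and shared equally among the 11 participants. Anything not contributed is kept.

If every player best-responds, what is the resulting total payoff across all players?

572.00 tokens

Each contributed unit returns 7.3/11 = 0.6636 to its contributor — below 1 — so contributing 0 is dominant for every player. At the Nash equilibrium everyone keeps their 52, and the group total is 11 × 52 = 572.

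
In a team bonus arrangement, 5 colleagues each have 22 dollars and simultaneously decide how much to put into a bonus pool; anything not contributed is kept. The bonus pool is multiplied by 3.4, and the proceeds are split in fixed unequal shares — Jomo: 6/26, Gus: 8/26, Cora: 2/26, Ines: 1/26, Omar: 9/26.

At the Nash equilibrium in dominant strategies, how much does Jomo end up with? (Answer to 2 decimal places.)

Player j's private return per contributed unit is 3.4 × (j's share). Contributing is weakly dominant for j when that share is at least 1/3.4 = 0.2941, and contributing 0 is dominant otherwise.
The shares above 0.2941 belong to Gus and Omar, contributing 22 each; the remaining 3 contribute 0. Total contributed: 44.
Jomo keeps 22 and receives 3.4 × 44 × 6/26 = 34.52 from the bonus pool, for a payoff of 56.52.

56.52 dollars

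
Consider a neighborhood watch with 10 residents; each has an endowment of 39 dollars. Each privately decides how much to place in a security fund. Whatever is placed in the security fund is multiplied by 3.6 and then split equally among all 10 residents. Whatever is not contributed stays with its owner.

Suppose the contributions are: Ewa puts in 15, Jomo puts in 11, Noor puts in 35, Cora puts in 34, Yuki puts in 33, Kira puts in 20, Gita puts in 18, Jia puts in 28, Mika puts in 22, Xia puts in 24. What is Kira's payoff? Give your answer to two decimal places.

Total contributed: 15 + 11 + 35 + 34 + 33 + 20 + 18 + 28 + 22 + 24 = 240.
Each receives 3.6 × 240 / 10 = 86.40 from the security fund.
Kira keeps 39 − 20 = 19, so Kira's payoff is 19 + 86.40 = 105.40.

105.40 dollars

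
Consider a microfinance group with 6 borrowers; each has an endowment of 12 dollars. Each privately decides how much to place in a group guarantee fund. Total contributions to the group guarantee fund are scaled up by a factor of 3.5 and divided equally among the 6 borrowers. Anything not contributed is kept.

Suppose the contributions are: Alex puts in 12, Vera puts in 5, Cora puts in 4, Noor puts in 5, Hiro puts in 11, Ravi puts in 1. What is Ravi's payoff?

Total contributed: 12 + 5 + 4 + 5 + 11 + 1 = 38.
Each receives 3.5 × 38 / 6 = 22.17 from the group guarantee fund.
Ravi keeps 12 − 1 = 11, so Ravi's payoff is 11 + 22.17 = 33.17.

33.17 dollars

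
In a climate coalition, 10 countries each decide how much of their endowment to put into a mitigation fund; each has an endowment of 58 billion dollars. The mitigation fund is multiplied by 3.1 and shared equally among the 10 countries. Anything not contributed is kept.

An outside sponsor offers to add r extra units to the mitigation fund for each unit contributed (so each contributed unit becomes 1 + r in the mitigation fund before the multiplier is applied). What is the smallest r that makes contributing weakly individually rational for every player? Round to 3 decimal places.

2.226

With matching at rate r, one contributed unit becomes (1 + r) in the mitigation fund and returns 3.1 × (1 + r) / 10 to the contributor.
Setting this equal to 1: 1 + r = 10/3.1 = 3.2258.
So the minimum matching rate is r = 3.2258 − 1 = 2.226.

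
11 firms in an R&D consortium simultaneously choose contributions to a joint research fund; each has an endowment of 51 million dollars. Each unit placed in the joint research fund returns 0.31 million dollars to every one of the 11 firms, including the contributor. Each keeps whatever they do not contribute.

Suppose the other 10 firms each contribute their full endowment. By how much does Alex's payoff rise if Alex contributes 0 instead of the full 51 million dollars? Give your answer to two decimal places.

Switching from a contribution of 51 to 0 lets Alex keep an extra 51 million dollars, but lowers the joint research fund by 51, which costs Alex their own share of that drop: 0.31 × 51 = 15.81.
Net gain = 51 − 15.81 = 35.19. The private return per contributed unit (0.31) is below 1, so free-riding is indeed the best response regardless of what the others do.

35.19 million dollars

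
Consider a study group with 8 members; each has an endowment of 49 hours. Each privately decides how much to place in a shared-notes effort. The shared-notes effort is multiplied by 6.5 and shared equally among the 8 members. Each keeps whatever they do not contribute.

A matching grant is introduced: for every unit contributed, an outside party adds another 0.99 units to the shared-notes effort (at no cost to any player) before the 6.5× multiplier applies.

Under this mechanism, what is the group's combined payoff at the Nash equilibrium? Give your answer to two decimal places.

5070.52 hours

With the mechanism, a contributed unit returns 6.5 × 1.99 / 8 = 1.6169 per unit of net cost to the contributor — now above 1 — so contributing fully is weakly dominant for every player.
So the Nash equilibrium is full contribution by all 8; the group earns 6.5 × 1.99 × 392 = 5070.52.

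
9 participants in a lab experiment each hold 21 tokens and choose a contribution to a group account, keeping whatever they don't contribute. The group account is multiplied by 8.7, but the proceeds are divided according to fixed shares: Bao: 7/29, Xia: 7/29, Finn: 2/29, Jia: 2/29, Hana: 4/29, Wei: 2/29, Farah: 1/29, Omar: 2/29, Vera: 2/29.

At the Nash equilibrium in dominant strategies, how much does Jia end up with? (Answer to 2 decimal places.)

Player j's private return per contributed unit is 8.7 × (j's share). Contributing is weakly dominant for j when that share is at least 1/8.7 = 0.1149, and contributing 0 is dominant otherwise.
The shares above 0.1149 belong to Bao, Xia and Hana, contributing 21 each; the remaining 6 contribute 0. Total contributed: 63.
Jia keeps 21 and receives 8.7 × 63 × 2/29 = 37.80 from the group account, for a payoff of 58.80.

58.80 tokens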